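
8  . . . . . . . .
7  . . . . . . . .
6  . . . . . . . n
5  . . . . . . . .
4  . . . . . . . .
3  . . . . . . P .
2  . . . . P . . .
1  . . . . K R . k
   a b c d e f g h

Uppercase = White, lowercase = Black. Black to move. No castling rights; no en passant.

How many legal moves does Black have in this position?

2

Black to move; king on h1.
In check: yes, from the white rook on f1.
Legal moves: Kh2, Kg2.
Count: 2.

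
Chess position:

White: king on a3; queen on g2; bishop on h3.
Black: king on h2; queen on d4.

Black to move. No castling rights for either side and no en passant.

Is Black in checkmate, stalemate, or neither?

checkmate

Black to move; black king on h2.
In check: yes, from the white queen on g2.
King squares — g1: attacked by Qg2; h1: attacked by Qg2; g2: attacked by Bh3; g3: attacked by Qg2; h3: attacked by Qg2.
Legal moves for Black: none.
In check with no legal moves → checkmate.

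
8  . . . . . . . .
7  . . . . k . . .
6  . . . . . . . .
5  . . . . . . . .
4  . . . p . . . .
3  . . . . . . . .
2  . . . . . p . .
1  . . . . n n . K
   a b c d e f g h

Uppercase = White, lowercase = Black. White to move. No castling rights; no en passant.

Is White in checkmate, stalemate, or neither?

White to move; white king on h1.
In check: no.
King squares — g1: attacked by Pf2; g2: attacked by Ne1; h2: attacked by Nf1.
Legal moves for White: none.
Not in check and no legal moves → stalemate.

stalemate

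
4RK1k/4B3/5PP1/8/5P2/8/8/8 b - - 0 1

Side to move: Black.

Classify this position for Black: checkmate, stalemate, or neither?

stalemate

Black to move; black king on h8.
In check: no.
King squares — g7: attacked by Pf6; h7: attacked by Pg6; g8: attacked by Kf8.
Legal moves for Black: none.
Not in check and no legal moves → stalemate.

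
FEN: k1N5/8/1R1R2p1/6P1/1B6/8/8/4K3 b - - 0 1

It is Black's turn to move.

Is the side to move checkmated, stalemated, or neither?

Black to move; black king on a8.
In check: no.
King squares — a7: attacked by Nc8; b7: attacked by Rb6; b8: attacked by Rb6.
Legal moves for Black: none.
Not in check and no legal moves → stalemate.

stalemate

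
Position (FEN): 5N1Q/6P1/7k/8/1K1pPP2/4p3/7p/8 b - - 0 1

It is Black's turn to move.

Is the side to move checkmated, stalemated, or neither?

Black to move; black king on h6.
In check: yes, from the white queen on h8.
King squares — g5: attacked by Pf4; h5: attacked by Qh8; g6: attacked by Nf8; g7: attacked by Qh8; h7: attacked by Nf8.
Legal moves for Black: none.
In check with no legal moves → checkmate.

checkmate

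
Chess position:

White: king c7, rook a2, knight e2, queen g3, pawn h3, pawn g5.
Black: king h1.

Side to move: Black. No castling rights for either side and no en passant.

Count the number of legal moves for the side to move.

0

Black to move; king on h1.
In check: no.
Legal moves: none.
Count: 0.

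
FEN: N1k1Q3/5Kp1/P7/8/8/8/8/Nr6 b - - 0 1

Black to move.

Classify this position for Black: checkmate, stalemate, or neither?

checkmate

Black to move; black king on c8.
In check: yes, from the white queen on e8.
King squares — b7: attacked by Pa6; c7: attacked by Na8; d7: attacked by Qe8; b8: attacked by Qe8; d8: attacked by Qe8.
Legal moves for Black: none.
In check with no legal moves → checkmate.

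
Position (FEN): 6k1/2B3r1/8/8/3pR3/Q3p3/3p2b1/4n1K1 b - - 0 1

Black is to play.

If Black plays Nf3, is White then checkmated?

After Nf3: white king on g1; in check: yes, from the black knight on f3.
King squares — f1: attacked by Bg2; h1: attacked by Bg2; f2: attacked by Pe3; g2: attacked by Rg7; h2: attacked by Nf3.
White has no legal moves → checkmate.

yes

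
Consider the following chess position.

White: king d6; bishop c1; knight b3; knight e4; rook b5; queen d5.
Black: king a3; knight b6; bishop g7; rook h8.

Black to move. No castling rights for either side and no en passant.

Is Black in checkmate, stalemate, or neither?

neither

Black to move; black king on a3.
In check: yes, from the white bishop on c1.
King squares — a2: available; b2: attacked by Bc1; b3: attacked by Rb5; a4: available; b4: attacked by Rb5.
Legal moves for Black: Ka4, Ka2, Bb2.
Black is in check but has 3 legal moves → neither.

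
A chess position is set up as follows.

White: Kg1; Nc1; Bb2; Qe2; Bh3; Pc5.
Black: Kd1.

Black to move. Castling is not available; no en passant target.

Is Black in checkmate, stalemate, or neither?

Black to move; black king on d1.
In check: yes, from the white queen on e2.
King squares — c1: attacked by Bb2; e1: attacked by Qe2; c2: attacked by Qe2; d2: attacked by Qe2; e2: attacked by Nc1.
Legal moves for Black: none.
In check with no legal moves → checkmate.

checkmate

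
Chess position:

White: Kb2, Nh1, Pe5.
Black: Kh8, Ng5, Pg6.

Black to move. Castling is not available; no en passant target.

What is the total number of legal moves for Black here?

Black to move; king on h8.
In check: no.
Legal moves: Kg8, Kh7, Kg7, Nh7, Nf7, Ne6, Ne4, Nh3, Nf3.
Count: 9.

9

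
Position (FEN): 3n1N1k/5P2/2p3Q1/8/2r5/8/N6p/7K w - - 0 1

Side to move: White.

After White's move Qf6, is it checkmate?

yes

After Qf6: black king on h8; in check: yes, from the white queen on f6.
King squares — g7: attacked by Qf6; h7: attacked by Nf8; g8: attacked by Pf7.
Black has no legal moves → checkmate.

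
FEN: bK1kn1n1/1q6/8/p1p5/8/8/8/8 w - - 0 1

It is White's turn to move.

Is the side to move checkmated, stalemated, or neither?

White to move; white king on b8.
In check: yes, from the black queen on b7.
King squares — a7: attacked by Qb7; b7: attacked by Ba8; c7: attacked by Qb7; a8: attacked by Qb7; c8: attacked by Qb7.
Legal moves for White: none.
In check with no legal moves → checkmate.

checkmate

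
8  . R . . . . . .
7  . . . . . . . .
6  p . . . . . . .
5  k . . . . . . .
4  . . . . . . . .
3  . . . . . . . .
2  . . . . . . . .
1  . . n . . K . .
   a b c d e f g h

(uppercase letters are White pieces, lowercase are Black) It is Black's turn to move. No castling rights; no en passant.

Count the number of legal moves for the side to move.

Black to move; king on a5.
In check: no.
Legal moves: Ka4, Nd3, Nb3, Ne2, Na2.
Count: 5.

5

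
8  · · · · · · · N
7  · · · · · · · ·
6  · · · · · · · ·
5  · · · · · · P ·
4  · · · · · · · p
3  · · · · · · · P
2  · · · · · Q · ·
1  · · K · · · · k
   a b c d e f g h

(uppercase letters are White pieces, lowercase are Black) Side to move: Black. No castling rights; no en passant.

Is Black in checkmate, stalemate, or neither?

stalemate

Black to move; black king on h1.
In check: no.
King squares — g1: attacked by Qf2; g2: attacked by Qf2; h2: attacked by Qf2.
Legal moves for Black: none.
Not in check and no legal moves → stalemate.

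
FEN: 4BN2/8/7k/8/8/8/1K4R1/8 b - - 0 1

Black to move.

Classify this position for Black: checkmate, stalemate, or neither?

Black to move; black king on h6.
In check: no.
King squares — g5: attacked by Rg2; h5: attacked by Be8; g6: attacked by Rg2; g7: attacked by Rg2; h7: attacked by Nf8.
Legal moves for Black: none.
Not in check and no legal moves → stalemate.

stalemate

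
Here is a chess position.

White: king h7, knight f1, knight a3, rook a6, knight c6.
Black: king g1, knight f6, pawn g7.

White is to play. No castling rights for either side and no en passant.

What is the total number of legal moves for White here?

3

White to move; king on h7.
In check: yes, from the black knight on f6.
Legal moves: Kh8, Kxg7, Kg6.
Count: 3.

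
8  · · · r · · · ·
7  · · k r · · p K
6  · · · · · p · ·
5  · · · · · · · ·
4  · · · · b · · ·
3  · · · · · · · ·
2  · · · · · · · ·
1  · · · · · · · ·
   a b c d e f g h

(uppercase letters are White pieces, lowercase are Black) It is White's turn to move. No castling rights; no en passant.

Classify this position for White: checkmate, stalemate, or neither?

White to move; white king on h7.
In check: yes, from the black bishop on e4.
King squares — g6: attacked by Be4; h6: attacked by Pg7; g7: attacked by Rd7; g8: attacked by Rd8; h8: attacked by Rd8.
Legal moves for White: none.
In check with no legal moves → checkmate.

checkmate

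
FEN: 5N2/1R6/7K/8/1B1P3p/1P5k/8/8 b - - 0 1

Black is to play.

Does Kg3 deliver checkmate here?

no

After Kg3: white king on h6; in check: no.
White is not in check, so this cannot be checkmate.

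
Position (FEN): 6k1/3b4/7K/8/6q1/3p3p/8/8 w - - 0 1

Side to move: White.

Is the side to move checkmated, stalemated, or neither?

stalemate

White to move; white king on h6.
In check: no.
King squares — g5: attacked by Qg4; h5: attacked by Qg4; g6: attacked by Qg4; g7: attacked by Qg4; h7: attacked by Kg8.
Legal moves for White: none.
Not in check and no legal moves → stalemate.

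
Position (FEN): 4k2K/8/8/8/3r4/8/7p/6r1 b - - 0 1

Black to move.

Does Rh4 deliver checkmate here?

After Rh4: white king on h8; in check: yes, from the black rook on h4.
King squares — g7: attacked by Rg1; h7: attacked by Rh4; g8: attacked by Rg1.
White has no legal moves → checkmate.

yes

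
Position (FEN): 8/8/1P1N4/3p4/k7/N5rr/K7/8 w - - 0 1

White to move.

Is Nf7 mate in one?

After Nf7: black king on a4; in check: no.
Black is not in check, so this cannot be checkmate.

no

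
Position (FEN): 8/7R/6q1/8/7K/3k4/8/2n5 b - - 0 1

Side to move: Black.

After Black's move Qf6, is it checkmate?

After Qf6: white king on h4; in check: yes, from the black queen on f6.
White has 4 legal replies: Kh5, Kg4, Kh3, Kg3.
In check but a legal move exists → not checkmate.

no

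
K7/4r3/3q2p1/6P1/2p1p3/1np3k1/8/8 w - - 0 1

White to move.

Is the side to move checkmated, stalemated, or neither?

stalemate

White to move; white king on a8.
In check: no.
King squares — a7: attacked by Re7; b7: attacked by Re7; b8: attacked by Qd6.
Legal moves for White: none.
Not in check and no legal moves → stalemate.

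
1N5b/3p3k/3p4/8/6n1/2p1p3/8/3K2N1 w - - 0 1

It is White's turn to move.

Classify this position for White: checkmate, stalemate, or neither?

neither

White to move; white king on d1.
In check: no.
Legal moves for White: Nxd7, Nc6, Na6, Nh3, Nf3, Ne2, Ke2, Kc2, Ke1, Kc1.
White has 10 legal moves and is not in check → neither.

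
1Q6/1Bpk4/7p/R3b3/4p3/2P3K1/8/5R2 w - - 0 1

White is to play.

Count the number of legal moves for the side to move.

7

White to move; king on g3.
In check: yes, from the black bishop on e5.
Legal moves: Kh4, Kg4, Kh3, Kg2, Kf2, Rxe5, Rf4.
Count: 7.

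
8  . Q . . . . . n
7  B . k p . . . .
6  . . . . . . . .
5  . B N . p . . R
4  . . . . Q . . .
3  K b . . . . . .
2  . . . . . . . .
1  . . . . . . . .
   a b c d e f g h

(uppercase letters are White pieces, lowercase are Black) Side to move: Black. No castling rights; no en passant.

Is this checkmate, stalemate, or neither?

checkmate

Black to move; black king on c7.
In check: yes, from the white queen on b8.
King squares — b6: attacked by Ba7; c6: attacked by Qe4; d6: attacked by Qb8; b7: attacked by Qe4; d7: own pawn; b8: attacked by Ba7; c8: attacked by Qb8; d8: attacked by Qb8.
Legal moves for Black: none.
In check with no legal moves → checkmate.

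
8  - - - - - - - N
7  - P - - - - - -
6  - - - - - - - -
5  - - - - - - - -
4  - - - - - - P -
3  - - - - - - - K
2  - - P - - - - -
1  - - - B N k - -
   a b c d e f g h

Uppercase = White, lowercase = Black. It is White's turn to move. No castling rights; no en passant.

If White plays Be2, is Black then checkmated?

After Be2: black king on f1; in check: yes, from the white bishop on e2.
Black has 4 legal replies: Kf2, Kxe2, Kg1, Kxe1.
In check but a legal move exists → not checkmate.

no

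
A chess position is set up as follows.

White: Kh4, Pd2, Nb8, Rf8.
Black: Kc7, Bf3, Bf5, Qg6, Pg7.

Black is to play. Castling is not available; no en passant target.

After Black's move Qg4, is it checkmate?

yes

After Qg4: white king on h4; in check: yes, from the black queen on g4.
King squares — g3: attacked by Qg4; h3: attacked by Qg4; g4: attacked by Bf3; g5: attacked by Qg4; h5: attacked by Qg4.
White has no legal moves → checkmate.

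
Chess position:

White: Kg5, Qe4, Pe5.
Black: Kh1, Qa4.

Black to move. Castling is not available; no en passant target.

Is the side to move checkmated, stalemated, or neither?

neither

Black to move; black king on h1.
In check: yes, from the white queen on e4.
Legal moves for Black: Kh2, Kg1, Qxe4.
Black is in check but has 3 legal moves → neither.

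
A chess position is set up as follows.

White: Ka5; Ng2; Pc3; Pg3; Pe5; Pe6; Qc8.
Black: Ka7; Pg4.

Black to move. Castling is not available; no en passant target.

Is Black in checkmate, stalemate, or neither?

Black to move; black king on a7.
In check: no.
King squares — a6: attacked by Ka5; b6: attacked by Ka5; b7: attacked by Qc8; a8: attacked by Qc8; b8: attacked by Qc8.
Legal moves for Black: none.
Not in check and no legal moves → stalemate.

stalemate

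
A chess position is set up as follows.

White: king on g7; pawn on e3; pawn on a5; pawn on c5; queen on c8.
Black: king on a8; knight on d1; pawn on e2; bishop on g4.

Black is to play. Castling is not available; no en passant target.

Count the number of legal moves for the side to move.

Black to move; king on a8.
In check: yes, from the white queen on c8.
Legal moves: Ka7, Bxc8.
Count: 2.

2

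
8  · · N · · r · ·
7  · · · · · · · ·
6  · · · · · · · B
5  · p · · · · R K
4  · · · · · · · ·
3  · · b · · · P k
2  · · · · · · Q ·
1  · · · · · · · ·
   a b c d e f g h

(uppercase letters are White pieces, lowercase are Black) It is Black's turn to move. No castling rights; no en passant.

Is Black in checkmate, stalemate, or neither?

Black to move; black king on h3.
In check: yes, from the white queen on g2.
Legal moves for Black: Kxg2.
Black is in check but has 1 legal move → neither.

neither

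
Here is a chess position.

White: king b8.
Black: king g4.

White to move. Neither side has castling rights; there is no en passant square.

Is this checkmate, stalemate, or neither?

White to move; white king on b8.
In check: no.
Legal moves for White: Kc8, Ka8, Kc7, Kb7, Ka7.
White has 5 legal moves and is not in check → neither.

neither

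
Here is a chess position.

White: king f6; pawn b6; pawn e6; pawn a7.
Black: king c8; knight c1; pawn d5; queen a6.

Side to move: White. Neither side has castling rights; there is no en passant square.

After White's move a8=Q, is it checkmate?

no

After a8=Q: black king on c8; in check: yes, from the white queen on a8.
Black has 1 legal reply: Qxa8.
In check but a legal move exists → not checkmate.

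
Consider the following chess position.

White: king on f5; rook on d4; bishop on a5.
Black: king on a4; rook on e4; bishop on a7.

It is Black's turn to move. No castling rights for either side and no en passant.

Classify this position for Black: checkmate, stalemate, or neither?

neither

Black to move; black king on a4.
In check: yes, from the white rook on d4.
King squares — a3: available; b3: available; b4: attacked by Rd4; a5: available; b5: available.
Legal moves for Black: Kb5, Kxa5, Kb3, Ka3, Bxd4, Rxd4.
Black is in check but has 6 legal moves → neither.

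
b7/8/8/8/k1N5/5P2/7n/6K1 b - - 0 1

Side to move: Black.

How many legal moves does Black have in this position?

11

Black to move; king on a4.
In check: no.
Legal moves: Bb7, Bc6, Bd5, Be4, Bxf3, Kb5, Kb4, Kb3, Ng4, Nxf3+, Nf1.
Count: 11.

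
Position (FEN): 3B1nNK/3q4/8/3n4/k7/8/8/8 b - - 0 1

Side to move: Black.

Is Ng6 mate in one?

yes

After Ng6: white king on h8; in check: yes, from the black knight on g6.
King squares — g7: attacked by Qd7; h7: attacked by Qd7; g8: own knight.
White has no legal moves → checkmate.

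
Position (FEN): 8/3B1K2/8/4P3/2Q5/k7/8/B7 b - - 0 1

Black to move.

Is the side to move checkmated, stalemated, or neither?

Black to move; black king on a3.
In check: no.
King squares — a2: attacked by Qc4; b2: attacked by Ba1; b3: attacked by Qc4; a4: attacked by Qc4; b4: attacked by Qc4.
Legal moves for Black: none.
Not in check and no legal moves → stalemate.

stalemate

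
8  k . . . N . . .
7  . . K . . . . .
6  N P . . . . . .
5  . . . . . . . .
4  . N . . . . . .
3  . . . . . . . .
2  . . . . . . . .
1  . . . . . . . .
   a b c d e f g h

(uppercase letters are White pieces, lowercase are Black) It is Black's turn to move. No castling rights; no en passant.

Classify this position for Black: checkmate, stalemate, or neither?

Black to move; black king on a8.
In check: no.
King squares — a7: attacked by Pb6; b7: attacked by Kc7; b8: attacked by Na6.
Legal moves for Black: none.
Not in check and no legal moves → stalemate.

stalemate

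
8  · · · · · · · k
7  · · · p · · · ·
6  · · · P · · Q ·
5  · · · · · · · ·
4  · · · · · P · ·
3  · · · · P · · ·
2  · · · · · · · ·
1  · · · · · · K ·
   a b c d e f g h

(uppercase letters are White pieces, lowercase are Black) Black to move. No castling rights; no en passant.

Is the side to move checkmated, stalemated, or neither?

stalemate

Black to move; black king on h8.
In check: no.
King squares — g7: attacked by Qg6; h7: attacked by Qg6; g8: attacked by Qg6.
Legal moves for Black: none.
Not in check and no legal moves → stalemate.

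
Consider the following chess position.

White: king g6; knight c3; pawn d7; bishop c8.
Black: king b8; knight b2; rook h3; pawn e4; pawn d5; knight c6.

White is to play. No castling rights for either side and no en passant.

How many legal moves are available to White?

White to move; king on g6.
In check: no.
Legal moves: Bb7, Ba6, Kg7, Kf7, Kf6, Kg5, Kf5, Nxd5, Nb5, Nxe4, Na4, Ne2, Na2, Nd1, Nb1, d8=Q, d8=R, d8=B, d8=N.
Count: 19.

19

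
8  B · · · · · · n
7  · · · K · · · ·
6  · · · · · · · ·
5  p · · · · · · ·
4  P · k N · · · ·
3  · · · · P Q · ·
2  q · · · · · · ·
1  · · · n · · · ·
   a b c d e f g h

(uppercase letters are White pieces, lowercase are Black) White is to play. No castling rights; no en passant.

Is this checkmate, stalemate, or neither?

White to move; white king on d7.
In check: no.
Legal moves for White include: Bb7, Bc6, Bd5+, Be4, Ke8, Kd8, Kc8, Ke7, Kc7, Ke6, Kd6, Kc6, Ne6, Nc6, Nf5, Nb5, Nb3, Ne2, ... (list truncated; more exist).
White has legal moves and is not in check → neither.

neither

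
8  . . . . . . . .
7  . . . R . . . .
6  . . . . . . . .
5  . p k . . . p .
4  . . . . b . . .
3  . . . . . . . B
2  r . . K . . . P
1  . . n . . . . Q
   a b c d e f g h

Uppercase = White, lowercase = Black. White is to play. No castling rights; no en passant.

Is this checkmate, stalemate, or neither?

White to move; white king on d2.
In check: yes, from the black rook on a2.
Legal moves for White: Ke3, Kc3, Ke1, Kd1, Kxc1.
White is in check but has 5 legal moves → neither.

neither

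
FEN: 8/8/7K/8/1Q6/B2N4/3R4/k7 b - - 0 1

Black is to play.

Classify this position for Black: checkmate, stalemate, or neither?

Black to move; black king on a1.
In check: no.
King squares — b1: attacked by Qb4; a2: attacked by Rd2; b2: attacked by Rd2.
Legal moves for Black: none.
Not in check and no legal moves → stalemate.

stalemate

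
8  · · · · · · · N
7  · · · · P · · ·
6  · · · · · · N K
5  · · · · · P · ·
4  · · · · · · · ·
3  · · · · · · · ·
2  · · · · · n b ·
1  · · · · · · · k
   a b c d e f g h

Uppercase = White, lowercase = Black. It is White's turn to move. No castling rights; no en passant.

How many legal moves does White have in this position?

14

White to move; king on h6.
In check: no.
Legal moves: Nf7, Kh7, Kg7, Kh5, Kg5, Nf8, Ne5, Nh4, Nf4, e8=Q, e8=R, e8=B, e8=N, f6.
Count: 14.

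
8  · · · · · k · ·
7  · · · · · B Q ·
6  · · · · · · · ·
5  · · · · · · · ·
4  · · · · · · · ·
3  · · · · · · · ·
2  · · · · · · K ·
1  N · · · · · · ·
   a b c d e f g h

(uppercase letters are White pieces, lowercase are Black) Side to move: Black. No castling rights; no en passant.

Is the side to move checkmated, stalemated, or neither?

neither

Black to move; black king on f8.
In check: yes, from the white queen on g7.
Legal moves for Black: Kxg7, Ke7.
Black is in check but has 2 legal moves → neither.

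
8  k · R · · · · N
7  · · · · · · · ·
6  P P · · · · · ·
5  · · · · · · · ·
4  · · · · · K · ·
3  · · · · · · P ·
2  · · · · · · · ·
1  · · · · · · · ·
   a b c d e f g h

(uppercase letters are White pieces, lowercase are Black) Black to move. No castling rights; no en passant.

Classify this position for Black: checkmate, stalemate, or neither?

checkmate

Black to move; black king on a8.
In check: yes, from the white rook on c8.
King squares — a7: attacked by Pb6; b7: attacked by Pa6; b8: attacked by Rc8.
Legal moves for Black: none.
In check with no legal moves → checkmate.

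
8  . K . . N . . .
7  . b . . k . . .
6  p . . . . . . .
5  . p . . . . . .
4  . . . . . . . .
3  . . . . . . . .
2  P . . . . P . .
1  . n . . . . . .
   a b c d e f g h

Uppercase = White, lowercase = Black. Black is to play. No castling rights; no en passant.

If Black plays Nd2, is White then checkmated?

After Nd2: white king on b8; in check: no.
White is not in check, so this cannot be checkmate.

no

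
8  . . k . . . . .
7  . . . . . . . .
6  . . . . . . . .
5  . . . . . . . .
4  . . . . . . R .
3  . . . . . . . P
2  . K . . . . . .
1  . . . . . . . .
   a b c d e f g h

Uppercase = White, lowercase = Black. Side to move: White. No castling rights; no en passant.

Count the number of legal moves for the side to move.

23

White to move; king on b2.
In check: no.
Legal moves: Rg8+, Rg7, Rg6, Rg5, Rh4, Rf4, Re4, Rd4, Rc4+, Rb4, Ra4, Rg3, Rg2, Rg1, Kc3, Kb3, Ka3, Kc2, Ka2, Kc1, Kb1, Ka1, h4.
Count: 23.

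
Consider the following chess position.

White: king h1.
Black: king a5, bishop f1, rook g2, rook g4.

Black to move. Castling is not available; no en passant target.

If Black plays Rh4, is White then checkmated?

yes

After Rh4: white king on h1; in check: yes, from the black rook on h4.
King squares — g1: attacked by Rg2; g2: attacked by Bf1; h2: attacked by Rg2.
White has no legal moves → checkmate.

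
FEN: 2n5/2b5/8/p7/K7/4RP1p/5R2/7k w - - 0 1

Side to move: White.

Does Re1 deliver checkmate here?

After Re1: black king on h1; in check: yes, from the white rook on e1.
King squares — g1: attacked by Re1; g2: attacked by Rf2; h2: attacked by Rf2.
Black has no legal moves → checkmate.

yes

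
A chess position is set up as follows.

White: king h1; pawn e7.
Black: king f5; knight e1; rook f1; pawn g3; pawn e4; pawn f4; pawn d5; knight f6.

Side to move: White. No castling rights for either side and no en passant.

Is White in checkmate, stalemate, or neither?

White to move; white king on h1.
In check: yes, from the black rook on f1.
King squares — g1: attacked by Rf1; g2: attacked by Ne1; h2: attacked by Pg3.
Legal moves for White: none.
In check with no legal moves → checkmate.

checkmate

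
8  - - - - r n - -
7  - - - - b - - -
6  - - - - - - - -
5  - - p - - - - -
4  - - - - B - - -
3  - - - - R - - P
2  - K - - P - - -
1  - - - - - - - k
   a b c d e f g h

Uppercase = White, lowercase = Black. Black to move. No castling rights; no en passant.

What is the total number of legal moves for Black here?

Black to move; king on h1.
In check: yes, from the white bishop on e4.
Legal moves: Kh2, Kg1.
Count: 2.

2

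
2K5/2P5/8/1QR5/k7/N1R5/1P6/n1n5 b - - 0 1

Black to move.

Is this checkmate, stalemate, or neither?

checkmate

Black to move; black king on a4.
In check: yes, from the white queen on b5.
King squares — a3: attacked by Pb2; b3: attacked by Rc3; b4: attacked by Qb5; a5: attacked by Qb5; b5: attacked by Na3.
Legal moves for Black: none.
In check with no legal moves → checkmate.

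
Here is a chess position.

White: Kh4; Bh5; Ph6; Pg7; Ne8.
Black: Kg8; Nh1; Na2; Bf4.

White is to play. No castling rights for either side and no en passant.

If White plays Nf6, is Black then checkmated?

After Nf6: black king on g8; in check: yes, from the white knight on f6.
King squares — f7: attacked by Bh5; g7: attacked by Ph6; h7: attacked by Nf6; f8: attacked by Pg7; h8: attacked by Pg7.
Black has no legal moves → checkmate.

yes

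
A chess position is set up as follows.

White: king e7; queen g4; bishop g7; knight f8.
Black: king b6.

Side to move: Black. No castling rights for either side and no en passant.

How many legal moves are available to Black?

8

Black to move; king on b6.
In check: no.
Legal moves: Kc7, Kb7, Ka7, Kc6, Ka6, Kc5, Kb5, Ka5.
Count: 8.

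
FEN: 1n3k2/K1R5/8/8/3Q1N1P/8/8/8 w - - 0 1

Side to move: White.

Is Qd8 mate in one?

After Qd8: black king on f8; in check: yes, from the white queen on d8.
King squares — e7: attacked by Rc7; f7: attacked by Rc7; g7: attacked by Rc7; e8: attacked by Qd8; g8: attacked by Qd8.
Black has no legal moves → checkmate.

yes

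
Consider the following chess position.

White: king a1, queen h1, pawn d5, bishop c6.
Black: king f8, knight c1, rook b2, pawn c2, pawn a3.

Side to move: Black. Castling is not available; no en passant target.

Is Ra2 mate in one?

After Ra2: white king on a1; in check: yes, from the black rook on a2.
King squares — b1: attacked by Pc2; a2: attacked by Nc1; b2: attacked by Ra2.
White has no legal moves → checkmate.

yes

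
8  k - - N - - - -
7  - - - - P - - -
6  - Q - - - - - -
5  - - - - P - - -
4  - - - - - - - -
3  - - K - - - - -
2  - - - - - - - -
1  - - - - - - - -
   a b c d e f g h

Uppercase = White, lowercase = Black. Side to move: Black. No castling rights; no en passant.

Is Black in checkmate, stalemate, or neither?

stalemate

Black to move; black king on a8.
In check: no.
King squares — a7: attacked by Qb6; b7: attacked by Qb6; b8: attacked by Qb6.
Legal moves for Black: none.
Not in check and no legal moves → stalemate.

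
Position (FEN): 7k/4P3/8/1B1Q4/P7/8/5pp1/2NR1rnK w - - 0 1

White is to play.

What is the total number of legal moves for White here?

White to move; king on h1.
In check: yes, from the black pawn on g2.
Legal moves: Kh2, Kxg2, Qxg2.
Count: 3.

3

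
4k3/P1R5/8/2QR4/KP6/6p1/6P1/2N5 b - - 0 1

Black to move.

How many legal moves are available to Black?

0

Black to move; king on e8.
In check: no.
Legal moves: none.
Count: 0.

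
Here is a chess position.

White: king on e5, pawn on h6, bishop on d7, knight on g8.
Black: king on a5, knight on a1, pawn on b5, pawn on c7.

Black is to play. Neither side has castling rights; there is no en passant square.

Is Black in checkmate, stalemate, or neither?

Black to move; black king on a5.
In check: no.
Legal moves for Black: Kb6, Ka6, Kb4, Ka4, Nb3, Nc2, c6, b4, c5.
Black has 9 legal moves and is not in check → neither.

neither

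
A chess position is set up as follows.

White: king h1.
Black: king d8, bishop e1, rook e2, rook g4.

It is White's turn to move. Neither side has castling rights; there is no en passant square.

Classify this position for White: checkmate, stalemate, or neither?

stalemate

White to move; white king on h1.
In check: no.
King squares — g1: attacked by Rg4; g2: attacked by Re2; h2: attacked by Re2.
Legal moves for White: none.
Not in check and no legal moves → stalemate.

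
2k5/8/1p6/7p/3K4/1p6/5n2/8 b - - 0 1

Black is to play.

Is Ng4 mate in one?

no

After Ng4: white king on d4; in check: no.
White is not in check, so this cannot be checkmate.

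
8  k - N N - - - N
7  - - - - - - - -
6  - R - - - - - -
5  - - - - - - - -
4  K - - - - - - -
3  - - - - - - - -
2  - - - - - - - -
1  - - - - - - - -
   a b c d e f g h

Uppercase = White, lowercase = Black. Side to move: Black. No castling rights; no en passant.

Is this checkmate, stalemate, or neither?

stalemate

Black to move; black king on a8.
In check: no.
King squares — a7: attacked by Nc8; b7: attacked by Rb6; b8: attacked by Rb6.
Legal moves for Black: none.
Not in check and no legal moves → stalemate.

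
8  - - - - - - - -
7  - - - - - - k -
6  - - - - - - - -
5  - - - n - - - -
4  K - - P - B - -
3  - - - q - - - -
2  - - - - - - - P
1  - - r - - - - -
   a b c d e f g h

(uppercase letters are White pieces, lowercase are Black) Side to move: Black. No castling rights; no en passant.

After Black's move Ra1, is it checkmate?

yes

After Ra1: white king on a4; in check: yes, from the black rook on a1.
King squares — a3: attacked by Ra1; b3: attacked by Qd3; b4: attacked by Nd5; a5: attacked by Ra1; b5: attacked by Qd3.
White has no legal moves → checkmate.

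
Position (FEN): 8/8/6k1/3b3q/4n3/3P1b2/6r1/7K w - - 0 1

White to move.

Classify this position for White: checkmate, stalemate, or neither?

White to move; white king on h1.
In check: yes, from the black queen on h5.
King squares — g1: attacked by Rg2; g2: attacked by Bf3; h2: attacked by Rg2.
Legal moves for White: none.
In check with no legal moves → checkmate.

checkmate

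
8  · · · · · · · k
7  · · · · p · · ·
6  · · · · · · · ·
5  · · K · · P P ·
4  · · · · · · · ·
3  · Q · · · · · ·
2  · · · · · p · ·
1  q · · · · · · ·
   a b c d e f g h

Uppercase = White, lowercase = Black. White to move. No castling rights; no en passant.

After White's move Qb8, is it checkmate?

no

After Qb8: black king on h8; in check: yes, from the white queen on b8.
Black has 2 legal replies: Kh7, Kg7.
In check but a legal move exists → not checkmate.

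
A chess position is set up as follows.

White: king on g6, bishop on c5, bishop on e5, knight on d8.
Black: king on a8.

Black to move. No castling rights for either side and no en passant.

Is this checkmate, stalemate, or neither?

stalemate

Black to move; black king on a8.
In check: no.
King squares — a7: attacked by Bc5; b7: attacked by Nd8; b8: attacked by Be5.
Legal moves for Black: none.
Not in check and no legal moves → stalemate.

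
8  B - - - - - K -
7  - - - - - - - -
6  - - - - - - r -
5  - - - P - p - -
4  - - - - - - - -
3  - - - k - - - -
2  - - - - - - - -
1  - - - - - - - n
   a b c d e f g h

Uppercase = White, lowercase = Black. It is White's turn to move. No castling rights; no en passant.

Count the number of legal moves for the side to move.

White to move; king on g8.
In check: yes, from the black rook on g6.
Legal moves: Kh8, Kf8, Kh7, Kf7.
Count: 4.

4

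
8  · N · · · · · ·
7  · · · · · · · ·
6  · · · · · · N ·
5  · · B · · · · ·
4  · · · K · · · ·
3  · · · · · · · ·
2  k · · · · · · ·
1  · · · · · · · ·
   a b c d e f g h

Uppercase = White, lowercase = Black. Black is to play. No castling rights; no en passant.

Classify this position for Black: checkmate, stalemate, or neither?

neither

Black to move; black king on a2.
In check: no.
Legal moves for Black: Kb3, Kb2, Kb1, Ka1.
Black has 4 legal moves and is not in check → neither.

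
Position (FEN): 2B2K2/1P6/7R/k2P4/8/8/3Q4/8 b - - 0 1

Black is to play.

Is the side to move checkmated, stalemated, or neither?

Black to move; black king on a5.
In check: yes, from the white queen on d2.
King squares — a4: available; b4: attacked by Qd2; b5: available; a6: attacked by Rh6; b6: attacked by Rh6.
Legal moves for Black: Kb5, Ka4.
Black is in check but has 2 legal moves → neither.

neither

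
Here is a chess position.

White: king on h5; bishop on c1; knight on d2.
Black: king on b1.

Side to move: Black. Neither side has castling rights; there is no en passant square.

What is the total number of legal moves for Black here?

4

Black to move; king on b1.
In check: yes, from the white knight on d2.
Legal moves: Kc2, Ka2, Kxc1, Ka1.
Count: 4.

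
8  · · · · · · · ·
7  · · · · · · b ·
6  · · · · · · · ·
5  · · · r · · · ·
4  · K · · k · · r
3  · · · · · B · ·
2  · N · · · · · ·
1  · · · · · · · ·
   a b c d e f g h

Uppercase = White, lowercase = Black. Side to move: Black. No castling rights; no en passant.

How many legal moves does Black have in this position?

6

Black to move; king on e4.
In check: yes, from the white bishop on f3.
Legal moves: Kf5+, Ke5+, Kf4, Kd4, Kxf3+, Ke3+.
Count: 6.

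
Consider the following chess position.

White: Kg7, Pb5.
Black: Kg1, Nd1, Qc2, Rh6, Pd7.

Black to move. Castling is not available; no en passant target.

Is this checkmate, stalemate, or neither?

neither

Black to move; black king on g1.
In check: no.
Legal moves for Black include: Rh8, Rh7+, Rg6+, Rf6, Re6, Rd6, Rc6, Rb6, Ra6, Rh5, Rh4, Rh3, Rh2, Rh1, Qc8, Qh7+, Qc7, Qg6+, ... (list truncated; more exist).
Black has legal moves and is not in check → neither.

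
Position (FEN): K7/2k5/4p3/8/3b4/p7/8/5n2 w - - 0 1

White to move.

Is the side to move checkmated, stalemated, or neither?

White to move; white king on a8.
In check: no.
King squares — a7: attacked by Bd4; b7: attacked by Kc7; b8: attacked by Kc7.
Legal moves for White: none.
Not in check and no legal moves → stalemate.

stalemate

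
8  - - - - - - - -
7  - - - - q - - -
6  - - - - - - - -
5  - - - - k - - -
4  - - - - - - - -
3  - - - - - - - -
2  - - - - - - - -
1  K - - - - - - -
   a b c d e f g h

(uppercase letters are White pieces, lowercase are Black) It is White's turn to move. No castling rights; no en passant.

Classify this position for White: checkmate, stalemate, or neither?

White to move; white king on a1.
In check: no.
Legal moves for White: Kb2, Ka2, Kb1.
White has 3 legal moves and is not in check → neither.

neither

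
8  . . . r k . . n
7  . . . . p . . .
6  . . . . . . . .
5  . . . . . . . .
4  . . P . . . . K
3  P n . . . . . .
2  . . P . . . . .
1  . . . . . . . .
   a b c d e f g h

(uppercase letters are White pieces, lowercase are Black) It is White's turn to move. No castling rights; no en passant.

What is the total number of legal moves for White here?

9

White to move; king on h4.
In check: no.
Legal moves: Kh5, Kg5, Kg4, Kh3, Kg3, cxb3, c5, a4, c3.
Count: 9.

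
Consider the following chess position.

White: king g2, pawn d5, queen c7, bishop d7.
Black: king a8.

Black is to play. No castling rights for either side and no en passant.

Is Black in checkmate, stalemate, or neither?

Black to move; black king on a8.
In check: no.
King squares — a7: attacked by Qc7; b7: attacked by Qc7; b8: attacked by Qc7.
Legal moves for Black: none.
Not in check and no legal moves → stalemate.

stalemate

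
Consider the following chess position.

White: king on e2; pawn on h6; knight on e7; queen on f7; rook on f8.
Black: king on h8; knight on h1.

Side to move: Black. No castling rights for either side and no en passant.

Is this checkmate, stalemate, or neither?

Black to move; black king on h8.
In check: yes, from the white rook on f8.
King squares — g7: attacked by Ph6; h7: attacked by Qf7; g8: attacked by Ne7.
Legal moves for Black: none.
In check with no legal moves → checkmate.

checkmate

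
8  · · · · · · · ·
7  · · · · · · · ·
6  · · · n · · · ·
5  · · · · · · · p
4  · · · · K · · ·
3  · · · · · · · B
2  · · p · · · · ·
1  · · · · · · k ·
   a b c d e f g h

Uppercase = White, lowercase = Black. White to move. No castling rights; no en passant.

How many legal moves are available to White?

White to move; king on e4.
In check: yes, from the black knight on d6.
Legal moves: Ke5, Kd5, Kf4, Kd4, Kf3, Ke3, Kd3.
Count: 7.

7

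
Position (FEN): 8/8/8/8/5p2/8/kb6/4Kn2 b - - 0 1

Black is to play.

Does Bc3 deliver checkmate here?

After Bc3: white king on e1; in check: yes, from the black bishop on c3.
White has 4 legal replies: Kf2, Ke2, Kxf1, Kd1.
In check but a legal move exists → not checkmate.

no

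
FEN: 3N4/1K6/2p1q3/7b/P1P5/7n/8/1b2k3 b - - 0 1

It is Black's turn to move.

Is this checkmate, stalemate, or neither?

neither

Black to move; black king on e1.
In check: no.
Legal moves for Black include: Qg8, Qe8, Qc8+, Qf7+, Qe7+, Qd7+, Qh6, Qg6, Qf6, Qd6, Qf5, Qe5, Qd5, Qg4, Qe4, Qxc4, Qe3, Qe2, ... (list truncated; more exist).
Black has legal moves and is not in check → neither.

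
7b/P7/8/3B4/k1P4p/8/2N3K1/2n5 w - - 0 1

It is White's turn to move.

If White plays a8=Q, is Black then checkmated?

After a8=Q: black king on a4; in check: yes, from the white queen on a8.
Black has 1 legal reply: Kb3.
In check but a legal move exists → not checkmate.

no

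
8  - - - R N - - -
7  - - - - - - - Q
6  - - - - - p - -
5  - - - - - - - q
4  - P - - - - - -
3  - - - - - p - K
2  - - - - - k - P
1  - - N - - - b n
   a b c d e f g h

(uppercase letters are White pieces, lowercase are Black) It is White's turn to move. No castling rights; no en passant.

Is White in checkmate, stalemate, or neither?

neither

White to move; white king on h3.
In check: yes, from the black queen on h5.
King squares — g2: attacked by Kf2; h2: own pawn; g3: attacked by Nh1; g4: attacked by Qh5; h4: attacked by Qh5.
Legal moves for White: Qxh5.
White is in check but has 1 legal move → neither.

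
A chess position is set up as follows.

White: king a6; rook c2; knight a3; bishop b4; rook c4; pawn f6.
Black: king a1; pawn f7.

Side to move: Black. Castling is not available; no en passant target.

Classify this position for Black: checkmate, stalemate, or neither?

stalemate

Black to move; black king on a1.
In check: no.
King squares — b1: attacked by Na3; a2: attacked by Rc2; b2: attacked by Rc2.
Legal moves for Black: none.
Not in check and no legal moves → stalemate.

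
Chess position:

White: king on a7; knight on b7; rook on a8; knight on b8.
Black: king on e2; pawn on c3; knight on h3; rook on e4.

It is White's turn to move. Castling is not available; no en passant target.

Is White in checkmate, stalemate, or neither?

White to move; white king on a7.
In check: no.
Legal moves for White: Nd7, Nc6, Na6, Nd8, Nd6, Nc5, Na5, Kb6, Ka6.
White has 9 legal moves and is not in check → neither.

neither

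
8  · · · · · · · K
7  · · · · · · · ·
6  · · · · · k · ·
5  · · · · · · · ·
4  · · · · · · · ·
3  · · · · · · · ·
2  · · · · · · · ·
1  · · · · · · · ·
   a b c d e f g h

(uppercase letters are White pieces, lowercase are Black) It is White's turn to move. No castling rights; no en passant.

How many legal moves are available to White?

2

White to move; king on h8.
In check: no.
Legal moves: Kg8, Kh7.
Count: 2.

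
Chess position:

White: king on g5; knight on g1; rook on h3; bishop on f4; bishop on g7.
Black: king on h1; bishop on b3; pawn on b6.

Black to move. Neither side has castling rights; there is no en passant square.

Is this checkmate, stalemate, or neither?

Black to move; black king on h1.
In check: yes, from the white rook on h3.
King squares — g1: available; g2: available; h2: attacked by Rh3.
Legal moves for Black: Kg2, Kxg1.
Black is in check but has 2 legal moves → neither.

neither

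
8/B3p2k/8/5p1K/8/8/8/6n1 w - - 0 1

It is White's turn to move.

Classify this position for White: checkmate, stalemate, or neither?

neither

White to move; white king on h5.
In check: no.
Legal moves for White: Bb8, Bb6, Bc5, Bd4, Be3, Bf2, Bxg1, Kg5, Kh4.
White has 9 legal moves and is not in check → neither.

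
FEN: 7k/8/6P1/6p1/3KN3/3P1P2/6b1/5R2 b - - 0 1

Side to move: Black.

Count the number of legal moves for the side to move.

Black to move; king on h8.
In check: no.
Legal moves: Kg8, Kg7, Bh3, Bxf3, Bh1, Bxf1, g4.
Count: 7.

7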